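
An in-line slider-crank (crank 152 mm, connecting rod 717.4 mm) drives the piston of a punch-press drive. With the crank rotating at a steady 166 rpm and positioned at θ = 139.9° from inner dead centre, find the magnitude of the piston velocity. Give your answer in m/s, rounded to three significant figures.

ω = 2π·166/60 = 17.38 rad/s
For an in-line slider-crank, x = r cosθ + √(L² − r² sin²θ), so v = −rω sinθ·[1 + r cosθ/√(L² − r² sin²θ)].
With r = 0.152 m, L = 0.7174 m, θ = 139.9°: √(L² − r² sin²θ) = 0.71069 m.
v = −0.152·17.38·0.64412·[1 + 0.152·-0.76492/0.71069] = -1.4235 m/s.
|v| = 1.4235 m/s.

1.42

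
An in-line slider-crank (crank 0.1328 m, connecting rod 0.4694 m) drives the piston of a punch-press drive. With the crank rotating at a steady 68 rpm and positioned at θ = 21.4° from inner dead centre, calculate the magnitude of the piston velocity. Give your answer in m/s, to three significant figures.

ω = 2π·68/60 = 7.121 rad/s
For an in-line slider-crank, x = r cosθ + √(L² − r² sin²θ), so v = −rω sinθ·[1 + r cosθ/√(L² − r² sin²θ)].
With r = 0.1328 m, L = 0.4694 m, θ = 21.4°: √(L² − r² sin²θ) = 0.46689 m.
v = −0.1328·7.121·0.36488·[1 + 0.1328·0.93106/0.46689] = -0.43643 m/s.
|v| = 0.43643 m/s.

0.436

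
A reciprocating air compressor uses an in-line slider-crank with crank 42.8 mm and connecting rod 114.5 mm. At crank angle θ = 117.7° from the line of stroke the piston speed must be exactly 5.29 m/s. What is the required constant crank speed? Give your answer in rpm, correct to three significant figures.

1630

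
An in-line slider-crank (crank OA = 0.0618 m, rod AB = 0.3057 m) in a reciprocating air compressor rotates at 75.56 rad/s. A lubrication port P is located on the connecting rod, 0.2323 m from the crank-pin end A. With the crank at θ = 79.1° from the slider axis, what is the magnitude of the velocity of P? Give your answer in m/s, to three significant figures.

4.73

ω = 75.56 rad/s.  Crank-pin speed |V_A| = rω = 4.6696 m/s, perpendicular to OA.
Rod angle: sinφ = −(r/L) sinθ ⇒ φ = -11.450°; ω_rod = −rω cosθ/√(L²−r²sin²θ) = -2.9471 rad/s.
V_P = V_A + ω_rod × AP, with AP = 0.2323 m along the rod.
Components: V_Px = −rω sinθ − a·ω_rod·sinφ = -4.7213 m/s;  V_Py = rω cosθ + a·ω_rod·cosφ = +0.21201 m/s.
|V_P| = √(V_Px² + V_Py²) = 4.726 m/s.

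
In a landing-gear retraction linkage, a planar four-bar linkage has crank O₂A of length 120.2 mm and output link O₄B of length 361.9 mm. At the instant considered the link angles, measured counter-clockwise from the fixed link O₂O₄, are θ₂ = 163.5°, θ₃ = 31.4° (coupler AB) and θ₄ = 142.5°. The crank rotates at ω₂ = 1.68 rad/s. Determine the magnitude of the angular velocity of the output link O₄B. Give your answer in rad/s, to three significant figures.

0.444

ω₂ = 1.68 rad/s
Differentiating the loop-closure r₂e^{iθ₂}+r₃e^{iθ₃}=r₁+r₄e^{iθ₄} gives r₂ω₂e^{iθ₂}+r₃ω₃e^{iθ₃}=r₄ω₄e^{iθ₄}.
Eliminating the other unknown: ω₄ = r₂ω₂ sin(θ₂−θ₃) / [r₄ sin(θ₄−θ₃)].
Numerator sine = +0.74198; denominator sine = +0.93295.
Result = 0.1202·1.68·(+0.74198) / (0.3619·(+0.93295)) = +0.44377 rad/s; magnitude 0.44377 rad/s.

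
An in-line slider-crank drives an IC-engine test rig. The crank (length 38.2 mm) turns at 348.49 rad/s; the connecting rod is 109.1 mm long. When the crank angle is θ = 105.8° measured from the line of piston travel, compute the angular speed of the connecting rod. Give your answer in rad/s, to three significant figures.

35.3

ω = 348.5 rad/s
The rod makes angle φ with the slider axis where L sinφ = r sinθ; differentiating, L cosφ·φ̇ = r ω cosθ.
L cosφ = √(L² − r² sin²θ) = 0.10272 m.
|ω_rod| = r ω |cosθ| / √(L² − r² sin²θ) = 0.0382·348.5·0.27228/0.10272 = 35.286 rad/s.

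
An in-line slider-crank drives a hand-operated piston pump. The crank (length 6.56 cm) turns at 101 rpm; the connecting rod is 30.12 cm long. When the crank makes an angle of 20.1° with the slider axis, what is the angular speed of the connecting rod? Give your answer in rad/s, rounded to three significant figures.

ω = 10.58 rad/s (converted from 101 rpm).
The rod makes angle φ with the slider axis where L sinφ = r sinθ; differentiating, L cosφ·φ̇ = r ω cosθ.
L cosφ = √(L² − r² sin²θ) = 0.30036 m.
|ω_rod| = r ω |cosθ| / √(L² − r² sin²θ) = 0.0656·10.58·0.93909/0.30036 = 2.1693 rad/s.

2.17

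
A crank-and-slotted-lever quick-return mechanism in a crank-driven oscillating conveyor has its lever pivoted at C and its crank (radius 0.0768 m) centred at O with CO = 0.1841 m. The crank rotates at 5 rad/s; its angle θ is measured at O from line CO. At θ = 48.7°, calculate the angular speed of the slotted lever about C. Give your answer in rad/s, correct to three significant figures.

ω = 5 rad/s
Crank pin A relative to C: A = (d + r cosθ, r sinθ); lever angle φ = atan2(r sinθ, d + r cosθ).
Differentiating tanφ: φ̇ = rω(d cosθ + r)/(d² + r² + 2dr cosθ).
d² + r² + 2dr cosθ = |CA|² = 0.0584544 m²;  d cosθ + r = +0.19831 m.
|ω_lever| = |0.0768·5·+0.19831| / 0.0584544 = 1.3027 rad/s.

1.30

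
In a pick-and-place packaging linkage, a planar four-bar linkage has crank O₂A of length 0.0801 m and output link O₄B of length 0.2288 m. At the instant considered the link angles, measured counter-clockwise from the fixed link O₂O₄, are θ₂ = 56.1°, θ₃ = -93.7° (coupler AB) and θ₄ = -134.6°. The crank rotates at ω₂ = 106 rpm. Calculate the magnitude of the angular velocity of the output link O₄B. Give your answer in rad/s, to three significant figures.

ω₂ = 11.1 rad/s (from 106 rpm).
Differentiating the loop-closure r₂e^{iθ₂}+r₃e^{iθ₃}=r₁+r₄e^{iθ₄} gives r₂ω₂e^{iθ₂}+r₃ω₃e^{iθ₃}=r₄ω₄e^{iθ₄}.
Eliminating the other unknown: ω₄ = r₂ω₂ sin(θ₂−θ₃) / [r₄ sin(θ₄−θ₃)].
Numerator sine = +0.50302; denominator sine = -0.65474.
Result = 0.0801·11.1·(+0.50302) / (0.2288·(-0.65474)) = -2.9856 rad/s; magnitude 2.9856 rad/s.

2.99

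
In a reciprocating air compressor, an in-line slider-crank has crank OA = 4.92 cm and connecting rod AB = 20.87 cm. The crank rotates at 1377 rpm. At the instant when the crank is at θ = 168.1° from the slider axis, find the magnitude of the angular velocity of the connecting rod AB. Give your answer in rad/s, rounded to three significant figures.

ω = 144.2 rad/s (converted from 1377 rpm).
The rod makes angle φ with the slider axis where L sinφ = r sinθ; differentiating, L cosφ·φ̇ = r ω cosθ.
L cosφ = √(L² − r² sin²θ) = 0.20845 m.
|ω_rod| = r ω |cosθ| / √(L² − r² sin²θ) = 0.0492·144.2·0.97851/0.20845 = 33.303 rad/s.

33.3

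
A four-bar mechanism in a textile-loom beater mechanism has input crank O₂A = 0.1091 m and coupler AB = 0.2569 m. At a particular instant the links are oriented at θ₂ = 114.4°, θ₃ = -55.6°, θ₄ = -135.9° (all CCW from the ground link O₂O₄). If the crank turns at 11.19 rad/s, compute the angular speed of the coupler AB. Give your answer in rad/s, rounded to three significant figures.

4.54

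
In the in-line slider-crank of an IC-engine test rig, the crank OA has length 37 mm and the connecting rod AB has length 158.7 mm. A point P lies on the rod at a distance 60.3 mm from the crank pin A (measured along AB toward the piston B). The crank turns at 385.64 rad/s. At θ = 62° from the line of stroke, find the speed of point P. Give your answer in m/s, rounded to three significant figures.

13.8

ω = 385.6 rad/s.  Crank-pin speed |V_A| = rω = 14.269 m/s, perpendicular to OA.
Rod angle: sinφ = −(r/L) sinθ ⇒ φ = -11.880°; ω_rod = −rω cosθ/√(L²−r²sin²θ) = -43.134 rad/s.
V_P = V_A + ω_rod × AP, with AP = 0.0603 m along the rod.
Components: V_Px = −rω sinθ − a·ω_rod·sinφ = -13.134 m/s;  V_Py = rω cosθ + a·ω_rod·cosφ = +4.1535 m/s.
|V_P| = √(V_Px² + V_Py²) = 13.775 m/s.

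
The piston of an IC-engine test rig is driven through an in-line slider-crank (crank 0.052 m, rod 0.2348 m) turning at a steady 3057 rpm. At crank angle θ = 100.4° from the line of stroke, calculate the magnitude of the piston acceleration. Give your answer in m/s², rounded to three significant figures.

2090

ω = 2π·3057/60 = 320.1 rad/s
x(θ) = r cosθ + √(L² − r² sin²θ); with ω constant, a = ω²·d²x/dθ².
d²x/dθ² = −r cosθ − r²(cos2θ)/√u − r⁴ sin²2θ/(4u^{3/2}),  u = L² − r² sin²θ = 0.0525152 m².
Substituting r = 0.052 m, L = 0.2348 m, θ = 100.4°: d²x/dθ² = +0.020398 m.
a = ω²·d²x/dθ² = (320.1)²·(+0.020398) = +2090.5 m/s²;  |a| = 2090.5 m/s².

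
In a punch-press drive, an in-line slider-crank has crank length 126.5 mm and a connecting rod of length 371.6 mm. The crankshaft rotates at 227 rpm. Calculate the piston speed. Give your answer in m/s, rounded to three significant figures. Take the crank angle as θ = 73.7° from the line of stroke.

ω = 2π·227/60 = 23.77 rad/s
For an in-line slider-crank, x = r cosθ + √(L² − r² sin²θ), so v = −rω sinθ·[1 + r cosθ/√(L² − r² sin²θ)].
With r = 0.1265 m, L = 0.3716 m, θ = 73.7°: √(L² − r² sin²θ) = 0.3512 m.
v = −0.1265·23.77·0.95981·[1 + 0.1265·0.28067/0.3512] = -3.178 m/s.
|v| = 3.178 m/s.

3.18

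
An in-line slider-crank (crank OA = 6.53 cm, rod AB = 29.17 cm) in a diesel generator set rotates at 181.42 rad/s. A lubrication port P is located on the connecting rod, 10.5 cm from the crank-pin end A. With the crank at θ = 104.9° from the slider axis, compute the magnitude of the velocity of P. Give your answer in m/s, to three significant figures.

ω = 181.4 rad/s.  Crank-pin speed |V_A| = rω = 11.847 m/s, perpendicular to OA.
Rod angle: sinφ = −(r/L) sinθ ⇒ φ = -12.494°; ω_rod = −rω cosθ/√(L²−r²sin²θ) = +10.696 rad/s.
V_P = V_A + ω_rod × AP, with AP = 0.105 m along the rod.
Components: V_Px = −rω sinθ − a·ω_rod·sinφ = -11.205 m/s;  V_Py = rω cosθ + a·ω_rod·cosφ = -1.9497 m/s.
|V_P| = √(V_Px² + V_Py²) = 11.374 m/s.

11.4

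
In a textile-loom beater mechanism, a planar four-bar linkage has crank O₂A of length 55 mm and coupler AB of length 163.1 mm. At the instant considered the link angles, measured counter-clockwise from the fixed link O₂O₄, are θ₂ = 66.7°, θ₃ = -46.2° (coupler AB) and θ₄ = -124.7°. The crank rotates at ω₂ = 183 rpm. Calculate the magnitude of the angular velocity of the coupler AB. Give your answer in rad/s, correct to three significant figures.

1.30

ω₂ = 19.16 rad/s (from 183 rpm).
Differentiating the loop-closure r₂e^{iθ₂}+r₃e^{iθ₃}=r₁+r₄e^{iθ₄} gives r₂ω₂e^{iθ₂}+r₃ω₃e^{iθ₃}=r₄ω₄e^{iθ₄}.
Eliminating the other unknown: ω₃ = r₂ω₂ sin(θ₄−θ₂) / [r₃ sin(θ₃−θ₄)].
Numerator sine = +0.19766; denominator sine = +0.97992.
Result = 0.055·19.16·(+0.19766) / (0.1631·(+0.97992)) = +1.3035 rad/s; magnitude 1.3035 rad/s.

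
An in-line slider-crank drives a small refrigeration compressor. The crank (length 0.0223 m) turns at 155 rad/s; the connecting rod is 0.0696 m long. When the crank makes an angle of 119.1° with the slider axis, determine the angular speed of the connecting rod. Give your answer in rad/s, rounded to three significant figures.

25.2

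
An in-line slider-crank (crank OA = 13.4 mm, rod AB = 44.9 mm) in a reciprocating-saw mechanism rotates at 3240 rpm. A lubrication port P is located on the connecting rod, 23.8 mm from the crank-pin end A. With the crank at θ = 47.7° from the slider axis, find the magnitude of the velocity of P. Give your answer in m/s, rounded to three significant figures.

ω = 339.3 rad/s.  Crank-pin speed |V_A| = rω = 4.5465 m/s, perpendicular to OA.
Rod angle: sinφ = −(r/L) sinθ ⇒ φ = -12.752°; ω_rod = −rω cosθ/√(L²−r²sin²θ) = -69.872 rad/s.
V_P = V_A + ω_rod × AP, with AP = 0.0238 m along the rod.
Components: V_Px = −rω sinθ − a·ω_rod·sinφ = -3.7298 m/s;  V_Py = rω cosθ + a·ω_rod·cosφ = +1.4379 m/s.
|V_P| = √(V_Px² + V_Py²) = 3.9974 m/s.

4.00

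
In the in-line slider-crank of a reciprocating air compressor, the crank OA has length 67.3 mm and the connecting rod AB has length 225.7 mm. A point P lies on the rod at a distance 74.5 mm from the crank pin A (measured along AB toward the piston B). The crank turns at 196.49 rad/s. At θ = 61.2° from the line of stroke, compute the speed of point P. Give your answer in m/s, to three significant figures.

12.9

ω = 196.5 rad/s.  Crank-pin speed |V_A| = rω = 13.224 m/s, perpendicular to OA.
Rod angle: sinφ = −(r/L) sinθ ⇒ φ = -15.147°; ω_rod = −rω cosθ/√(L²−r²sin²θ) = -29.242 rad/s.
V_P = V_A + ω_rod × AP, with AP = 0.0745 m along the rod.
Components: V_Px = −rω sinθ − a·ω_rod·sinφ = -12.157 m/s;  V_Py = rω cosθ + a·ω_rod·cosφ = +4.2678 m/s.
|V_P| = √(V_Px² + V_Py²) = 12.885 m/s.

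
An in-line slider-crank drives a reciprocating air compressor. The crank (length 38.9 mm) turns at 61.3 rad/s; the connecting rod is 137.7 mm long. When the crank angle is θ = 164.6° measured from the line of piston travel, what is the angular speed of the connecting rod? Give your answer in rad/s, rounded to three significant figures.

ω = 61.3 rad/s
The rod makes angle φ with the slider axis where L sinφ = r sinθ; differentiating, L cosφ·φ̇ = r ω cosθ.
L cosφ = √(L² − r² sin²θ) = 0.13731 m.
|ω_rod| = r ω |cosθ| / √(L² − r² sin²θ) = 0.0389·61.3·0.96410/0.13731 = 16.743 rad/s.

16.7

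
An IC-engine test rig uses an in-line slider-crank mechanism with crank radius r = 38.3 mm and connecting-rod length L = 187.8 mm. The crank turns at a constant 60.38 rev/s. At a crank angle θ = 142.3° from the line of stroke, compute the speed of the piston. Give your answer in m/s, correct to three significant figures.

ω = 2π·60.4 = 379.4 rad/s
For an in-line slider-crank, x = r cosθ + √(L² − r² sin²θ), so v = −rω sinθ·[1 + r cosθ/√(L² − r² sin²θ)].
With r = 0.0383 m, L = 0.1878 m, θ = 142.3°: √(L² − r² sin²θ) = 0.18633 m.
v = −0.0383·379.4·0.61153·[1 + 0.0383·-0.79122/0.18633] = -7.4405 m/s.
|v| = 7.4405 m/s.

7.44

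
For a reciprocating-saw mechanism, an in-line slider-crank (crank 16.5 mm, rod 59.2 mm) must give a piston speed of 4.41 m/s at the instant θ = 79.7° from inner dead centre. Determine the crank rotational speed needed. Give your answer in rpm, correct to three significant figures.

2470

For an in-line slider-crank, |v_piston| = rω|sinθ|·[1 + r cosθ/√(L² − r² sin²θ)].
With r = 0.0165 m, L = 0.0592 m, θ = 79.7°: the bracketed kinematic factor |dx/dθ| = 0.017075 m.
ω = v/|dx/dθ| = 4.41/0.017075 = 258.27 rad/s.
N = 60ω/(2π) = 2466.3 rpm.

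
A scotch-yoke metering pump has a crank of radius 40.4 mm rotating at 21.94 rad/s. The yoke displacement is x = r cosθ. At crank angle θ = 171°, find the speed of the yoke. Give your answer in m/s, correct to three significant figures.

0.139

ω = 21.94 rad/s
x = r cosθ ⇒ ẋ = −rω sinθ.
|v| = rω|sinθ| = 0.0404·21.94·|sin 171°| = 0.13866 m/s.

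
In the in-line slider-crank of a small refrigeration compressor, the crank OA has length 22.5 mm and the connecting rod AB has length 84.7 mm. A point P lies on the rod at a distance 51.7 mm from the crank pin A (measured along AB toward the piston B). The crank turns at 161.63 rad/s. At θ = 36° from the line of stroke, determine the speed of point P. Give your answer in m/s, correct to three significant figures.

ω = 161.6 rad/s.  Crank-pin speed |V_A| = rω = 3.6367 m/s, perpendicular to OA.
Rod angle: sinφ = −(r/L) sinθ ⇒ φ = -8.983°; ω_rod = −rω cosθ/√(L²−r²sin²θ) = -35.167 rad/s.
V_P = V_A + ω_rod × AP, with AP = 0.0517 m along the rod.
Components: V_Px = −rω sinθ − a·ω_rod·sinφ = -2.4215 m/s;  V_Py = rω cosθ + a·ω_rod·cosφ = +1.1463 m/s.
|V_P| = √(V_Px² + V_Py²) = 2.6791 m/s.

2.68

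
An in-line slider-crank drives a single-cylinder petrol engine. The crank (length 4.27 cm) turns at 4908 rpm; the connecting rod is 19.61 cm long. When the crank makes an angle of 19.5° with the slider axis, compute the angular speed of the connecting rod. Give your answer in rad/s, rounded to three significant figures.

ω = 514 rad/s (converted from 4908 rpm).
The rod makes angle φ with the slider axis where L sinφ = r sinθ; differentiating, L cosφ·φ̇ = r ω cosθ.
L cosφ = √(L² − r² sin²θ) = 0.19558 m.
|ω_rod| = r ω |cosθ| / √(L² − r² sin²θ) = 0.0427·514·0.94264/0.19558 = 105.77 rad/s.

106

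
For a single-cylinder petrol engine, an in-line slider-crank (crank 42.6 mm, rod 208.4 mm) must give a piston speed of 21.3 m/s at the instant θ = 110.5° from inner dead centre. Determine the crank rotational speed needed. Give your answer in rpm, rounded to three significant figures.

For an in-line slider-crank, |v_piston| = rω|sinθ|·[1 + r cosθ/√(L² − r² sin²θ)].
With r = 0.0426 m, L = 0.2084 m, θ = 110.5°: the bracketed kinematic factor |dx/dθ| = 0.036992 m.
ω = v/|dx/dθ| = 21.3/0.036992 = 575.8 rad/s.
N = 60ω/(2π) = 5498.5 rpm.

5500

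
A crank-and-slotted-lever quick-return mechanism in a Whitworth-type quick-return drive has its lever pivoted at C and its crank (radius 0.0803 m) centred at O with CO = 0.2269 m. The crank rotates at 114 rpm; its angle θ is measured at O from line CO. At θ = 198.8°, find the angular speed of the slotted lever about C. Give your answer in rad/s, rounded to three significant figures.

5.50

ω = 11.94 rad/s (from 114 rpm).
Crank pin A relative to C: A = (d + r cosθ, r sinθ); lever angle φ = atan2(r sinθ, d + r cosθ).
Differentiating tanφ: φ̇ = rω(d cosθ + r)/(d² + r² + 2dr cosθ).
d² + r² + 2dr cosθ = |CA|² = 0.0234357 m²;  d cosθ + r = -0.13449 m.
|ω_lever| = |0.0803·11.94·-0.13449| / 0.0234357 = 5.5014 rad/s.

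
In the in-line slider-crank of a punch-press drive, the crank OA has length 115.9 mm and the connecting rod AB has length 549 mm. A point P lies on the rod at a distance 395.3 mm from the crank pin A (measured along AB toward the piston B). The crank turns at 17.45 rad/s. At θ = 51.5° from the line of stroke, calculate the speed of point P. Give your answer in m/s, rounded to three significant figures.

1.77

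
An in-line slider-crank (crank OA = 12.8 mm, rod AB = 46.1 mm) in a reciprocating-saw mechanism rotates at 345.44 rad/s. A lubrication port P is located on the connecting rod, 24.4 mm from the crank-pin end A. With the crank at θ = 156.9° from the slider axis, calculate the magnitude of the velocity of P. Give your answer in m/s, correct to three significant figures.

2.43

ω = 345.4 rad/s.  Crank-pin speed |V_A| = rω = 4.4216 m/s, perpendicular to OA.
Rod angle: sinφ = −(r/L) sinθ ⇒ φ = -6.254°; ω_rod = −rω cosθ/√(L²−r²sin²θ) = +88.752 rad/s.
V_P = V_A + ω_rod × AP, with AP = 0.0244 m along the rod.
Components: V_Px = −rω sinθ − a·ω_rod·sinφ = -1.4989 m/s;  V_Py = rω cosθ + a·ω_rod·cosφ = -1.9145 m/s.
|V_P| = √(V_Px² + V_Py²) = 2.4314 m/s.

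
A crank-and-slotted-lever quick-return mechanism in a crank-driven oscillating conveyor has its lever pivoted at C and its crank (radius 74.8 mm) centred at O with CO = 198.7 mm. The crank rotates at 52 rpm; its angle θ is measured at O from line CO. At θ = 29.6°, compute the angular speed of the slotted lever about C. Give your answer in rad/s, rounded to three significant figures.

ω = 5.445 rad/s (from 52 rpm).
Crank pin A relative to C: A = (d + r cosθ, r sinθ); lever angle φ = atan2(r sinθ, d + r cosθ).
Differentiating tanφ: φ̇ = rω(d cosθ + r)/(d² + r² + 2dr cosθ).
d² + r² + 2dr cosθ = |CA|² = 0.0709229 m²;  d cosθ + r = +0.24757 m.
|ω_lever| = |0.0748·5.445·+0.24757| / 0.0709229 = 1.4218 rad/s.

1.42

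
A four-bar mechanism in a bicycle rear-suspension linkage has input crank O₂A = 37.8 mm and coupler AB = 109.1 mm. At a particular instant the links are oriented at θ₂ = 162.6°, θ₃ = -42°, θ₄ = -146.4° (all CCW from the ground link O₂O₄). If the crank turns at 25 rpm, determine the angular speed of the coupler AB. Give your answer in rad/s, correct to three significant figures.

0.728

ω₂ = 2.618 rad/s (from 25 rpm).
Differentiating the loop-closure r₂e^{iθ₂}+r₃e^{iθ₃}=r₁+r₄e^{iθ₄} gives r₂ω₂e^{iθ₂}+r₃ω₃e^{iθ₃}=r₄ω₄e^{iθ₄}.
Eliminating the other unknown: ω₃ = r₂ω₂ sin(θ₄−θ₂) / [r₃ sin(θ₃−θ₄)].
Numerator sine = +0.77715; denominator sine = +0.96858.
Result = 0.0378·2.618·(+0.77715) / (0.1091·(+0.96858)) = +0.72778 rad/s; magnitude 0.72778 rad/s.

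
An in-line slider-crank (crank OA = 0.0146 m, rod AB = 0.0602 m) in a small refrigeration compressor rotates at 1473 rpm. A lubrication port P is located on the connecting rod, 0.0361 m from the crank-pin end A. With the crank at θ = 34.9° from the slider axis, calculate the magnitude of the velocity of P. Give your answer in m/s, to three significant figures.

1.62

ω = 154.3 rad/s.  Crank-pin speed |V_A| = rω = 2.2521 m/s, perpendicular to OA.
Rod angle: sinφ = −(r/L) sinθ ⇒ φ = -7.976°; ω_rod = −rω cosθ/√(L²−r²sin²θ) = -30.982 rad/s.
V_P = V_A + ω_rod × AP, with AP = 0.0361 m along the rod.
Components: V_Px = −rω sinθ − a·ω_rod·sinφ = -1.4437 m/s;  V_Py = rω cosθ + a·ω_rod·cosφ = +0.73943 m/s.
|V_P| = √(V_Px² + V_Py²) = 1.6221 m/s.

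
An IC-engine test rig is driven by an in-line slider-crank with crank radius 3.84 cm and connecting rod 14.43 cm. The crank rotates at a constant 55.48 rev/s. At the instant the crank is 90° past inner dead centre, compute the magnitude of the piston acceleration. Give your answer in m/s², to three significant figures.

1290

ω = 2π·55.5 = 348.6 rad/s
x(θ) = r cosθ + √(L² − r² sin²θ); with ω constant, a = ω²·d²x/dθ².
d²x/dθ² = −r cosθ − r²(cos2θ)/√u − r⁴ sin²2θ/(4u^{3/2}),  u = L² − r² sin²θ = 0.0193479 m².
Substituting r = 0.0384 m, L = 0.1443 m, θ = 90°: d²x/dθ² = +0.010601 m.
a = ω²·d²x/dθ² = (348.6)²·(+0.010601) = +1288.2 m/s²;  |a| = 1288.2 m/s².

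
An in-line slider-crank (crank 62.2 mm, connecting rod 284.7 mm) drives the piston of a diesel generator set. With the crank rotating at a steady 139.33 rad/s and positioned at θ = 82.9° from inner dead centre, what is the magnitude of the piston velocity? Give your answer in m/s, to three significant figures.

8.84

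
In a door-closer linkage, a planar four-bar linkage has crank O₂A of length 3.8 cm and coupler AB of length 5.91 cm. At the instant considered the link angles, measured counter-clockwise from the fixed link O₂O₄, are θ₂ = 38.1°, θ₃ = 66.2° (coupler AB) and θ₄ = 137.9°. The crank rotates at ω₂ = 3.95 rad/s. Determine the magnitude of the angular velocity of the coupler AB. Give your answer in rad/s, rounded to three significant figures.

2.64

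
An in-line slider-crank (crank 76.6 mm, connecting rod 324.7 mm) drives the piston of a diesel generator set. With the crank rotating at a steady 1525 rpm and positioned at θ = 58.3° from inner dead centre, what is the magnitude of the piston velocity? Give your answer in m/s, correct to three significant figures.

ω = 2π·1525/60 = 159.7 rad/s
For an in-line slider-crank, x = r cosθ + √(L² − r² sin²θ), so v = −rω sinθ·[1 + r cosθ/√(L² − r² sin²θ)].
With r = 0.0766 m, L = 0.3247 m, θ = 58.3°: √(L² − r² sin²θ) = 0.31809 m.
v = −0.0766·159.7·0.85081·[1 + 0.0766·0.52547/0.31809] = -11.725 m/s.
|v| = 11.725 m/s.

11.7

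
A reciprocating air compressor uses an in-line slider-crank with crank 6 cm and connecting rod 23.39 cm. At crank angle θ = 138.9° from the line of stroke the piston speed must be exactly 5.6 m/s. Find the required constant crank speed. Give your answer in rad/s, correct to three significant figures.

177

For an in-line slider-crank, |v_piston| = rω|sinθ|·[1 + r cosθ/√(L² − r² sin²θ)].
With r = 0.06 m, L = 0.2339 m, θ = 138.9°: the bracketed kinematic factor |dx/dθ| = 0.031707 m.
ω = v/|dx/dθ| = 5.6/0.031707 = 176.62 rad/s.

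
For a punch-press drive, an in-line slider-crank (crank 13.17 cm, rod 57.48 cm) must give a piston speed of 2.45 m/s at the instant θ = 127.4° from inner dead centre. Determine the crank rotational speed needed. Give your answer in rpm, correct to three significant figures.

For an in-line slider-crank, |v_piston| = rω|sinθ|·[1 + r cosθ/√(L² − r² sin²θ)].
With r = 0.1317 m, L = 0.5748 m, θ = 127.4°: the bracketed kinematic factor |dx/dθ| = 0.089817 m.
ω = v/|dx/dθ| = 2.45/0.089817 = 27.278 rad/s.
N = 60ω/(2π) = 260.48 rpm.

260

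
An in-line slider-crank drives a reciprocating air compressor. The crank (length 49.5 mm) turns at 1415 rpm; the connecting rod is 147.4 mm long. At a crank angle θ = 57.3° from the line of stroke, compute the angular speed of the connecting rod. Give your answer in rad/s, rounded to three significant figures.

ω = 148.2 rad/s (converted from 1415 rpm).
The rod makes angle φ with the slider axis where L sinφ = r sinθ; differentiating, L cosφ·φ̇ = r ω cosθ.
L cosφ = √(L² − r² sin²θ) = 0.14139 m.
|ω_rod| = r ω |cosθ| / √(L² − r² sin²θ) = 0.0495·148.2·0.54024/0.14139 = 28.025 rad/s.

28.0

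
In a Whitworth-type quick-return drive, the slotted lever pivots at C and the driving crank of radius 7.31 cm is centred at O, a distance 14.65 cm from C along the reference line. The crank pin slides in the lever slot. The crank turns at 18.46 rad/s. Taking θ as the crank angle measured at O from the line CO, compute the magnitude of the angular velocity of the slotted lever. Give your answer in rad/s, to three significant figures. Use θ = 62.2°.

5.19

ω = 18.46 rad/s
Crank pin A relative to C: A = (d + r cosθ, r sinθ); lever angle φ = atan2(r sinθ, d + r cosθ).
Differentiating tanφ: φ̇ = rω(d cosθ + r)/(d² + r² + 2dr cosθ).
d² + r² + 2dr cosθ = |CA|² = 0.0367951 m²;  d cosθ + r = +0.14143 m.
|ω_lever| = |0.0731·18.46·+0.14143| / 0.0367951 = 5.1867 rad/s.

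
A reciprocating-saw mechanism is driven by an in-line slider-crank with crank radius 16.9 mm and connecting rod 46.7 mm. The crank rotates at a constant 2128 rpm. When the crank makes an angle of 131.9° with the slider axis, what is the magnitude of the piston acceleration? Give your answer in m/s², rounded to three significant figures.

584

ω = 2π·2128/60 = 222.8 rad/s
x(θ) = r cosθ + √(L² − r² sin²θ); with ω constant, a = ω²·d²x/dθ².
d²x/dθ² = −r cosθ − r²(cos2θ)/√u − r⁴ sin²2θ/(4u^{3/2}),  u = L² − r² sin²θ = 0.00202266 m².
Substituting r = 0.0169 m, L = 0.0467 m, θ = 131.9°: d²x/dθ² = +0.011751 m.
a = ω²·d²x/dθ² = (222.8)²·(+0.011751) = +583.53 m/s²;  |a| = 583.53 m/s².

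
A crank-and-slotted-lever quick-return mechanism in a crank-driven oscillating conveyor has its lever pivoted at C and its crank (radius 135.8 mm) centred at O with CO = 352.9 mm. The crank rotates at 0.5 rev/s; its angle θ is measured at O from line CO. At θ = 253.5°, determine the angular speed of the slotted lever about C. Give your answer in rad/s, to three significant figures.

0.131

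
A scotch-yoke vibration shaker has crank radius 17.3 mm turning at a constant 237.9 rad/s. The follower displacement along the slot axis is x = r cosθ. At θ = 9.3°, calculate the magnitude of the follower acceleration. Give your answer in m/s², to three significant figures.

ω = 237.9 rad/s
x = r cosθ ⇒ ẍ = −rω² cosθ (ω constant).
|a| = rω²|cosθ| = 0.0173·(237.9)²·|cos 9.3°| = 966.25 m/s².

966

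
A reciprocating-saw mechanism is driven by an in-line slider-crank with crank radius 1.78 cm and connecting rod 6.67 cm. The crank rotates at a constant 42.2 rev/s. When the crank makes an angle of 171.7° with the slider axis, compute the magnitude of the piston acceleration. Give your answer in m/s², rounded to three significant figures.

ω = 2π·42.2 = 265.2 rad/s
x(θ) = r cosθ + √(L² − r² sin²θ); with ω constant, a = ω²·d²x/dθ².
d²x/dθ² = −r cosθ − r²(cos2θ)/√u − r⁴ sin²2θ/(4u^{3/2}),  u = L² − r² sin²θ = 0.00444229 m².
Substituting r = 0.0178 m, L = 0.0667 m, θ = 171.7°: d²x/dθ² = +0.013051 m.
a = ω²·d²x/dθ² = (265.2)²·(+0.013051) = +917.55 m/s²;  |a| = 917.55 m/s².

918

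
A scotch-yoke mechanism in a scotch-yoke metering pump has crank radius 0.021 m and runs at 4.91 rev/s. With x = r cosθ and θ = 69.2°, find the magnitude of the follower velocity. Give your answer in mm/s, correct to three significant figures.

606

ω = 30.85 rad/s (from 4.91 rev/s).
x = r cosθ ⇒ ẋ = −rω sinθ.
|v| = rω|sinθ| = 0.021·30.85·|sin 69.2°| = 0.60564 m/s = 605.64 mm/s.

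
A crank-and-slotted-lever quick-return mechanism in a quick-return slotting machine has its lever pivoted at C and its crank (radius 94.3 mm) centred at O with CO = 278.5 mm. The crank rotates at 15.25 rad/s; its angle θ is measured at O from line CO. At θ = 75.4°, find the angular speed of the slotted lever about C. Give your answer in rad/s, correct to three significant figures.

2.37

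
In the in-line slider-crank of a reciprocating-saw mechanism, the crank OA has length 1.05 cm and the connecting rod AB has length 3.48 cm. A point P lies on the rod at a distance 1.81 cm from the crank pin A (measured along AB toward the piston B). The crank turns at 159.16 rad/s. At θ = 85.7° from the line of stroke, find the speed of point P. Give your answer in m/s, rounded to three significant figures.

ω = 159.2 rad/s.  Crank-pin speed |V_A| = rω = 1.6712 m/s, perpendicular to OA.
Rod angle: sinφ = −(r/L) sinθ ⇒ φ = -17.510°; ω_rod = −rω cosθ/√(L²−r²sin²θ) = -3.7756 rad/s.
V_P = V_A + ω_rod × AP, with AP = 0.0181 m along the rod.
Components: V_Px = −rω sinθ − a·ω_rod·sinφ = -1.687 m/s;  V_Py = rω cosθ + a·ω_rod·cosφ = +0.060131 m/s.
|V_P| = √(V_Px² + V_Py²) = 1.6881 m/s.

1.69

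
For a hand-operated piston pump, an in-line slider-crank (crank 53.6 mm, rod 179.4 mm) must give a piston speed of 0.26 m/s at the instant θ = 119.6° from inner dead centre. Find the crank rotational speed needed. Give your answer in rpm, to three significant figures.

For an in-line slider-crank, |v_piston| = rω|sinθ|·[1 + r cosθ/√(L² − r² sin²θ)].
With r = 0.0536 m, L = 0.1794 m, θ = 119.6°: the bracketed kinematic factor |dx/dθ| = 0.039483 m.
ω = v/|dx/dθ| = 0.26/0.039483 = 6.5852 rad/s.
N = 60ω/(2π) = 62.884 rpm.

62.9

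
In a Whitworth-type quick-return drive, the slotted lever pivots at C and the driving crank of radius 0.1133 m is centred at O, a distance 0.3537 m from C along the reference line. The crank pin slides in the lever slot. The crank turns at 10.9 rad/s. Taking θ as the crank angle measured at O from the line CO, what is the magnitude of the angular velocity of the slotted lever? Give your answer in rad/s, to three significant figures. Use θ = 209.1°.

ω = 10.9 rad/s
Crank pin A relative to C: A = (d + r cosθ, r sinθ); lever angle φ = atan2(r sinθ, d + r cosθ).
Differentiating tanφ: φ̇ = rω(d cosθ + r)/(d² + r² + 2dr cosθ).
d² + r² + 2dr cosθ = |CA|² = 0.0679091 m²;  d cosθ + r = -0.19575 m.
|ω_lever| = |0.1133·10.9·-0.19575| / 0.0679091 = 3.5599 rad/s.

3.56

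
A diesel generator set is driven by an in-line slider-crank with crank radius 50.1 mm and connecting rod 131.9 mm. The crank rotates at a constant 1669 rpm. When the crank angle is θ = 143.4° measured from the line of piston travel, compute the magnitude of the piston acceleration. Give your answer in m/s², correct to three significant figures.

1040

ω = 2π·1669/60 = 174.8 rad/s
x(θ) = r cosθ + √(L² − r² sin²θ); with ω constant, a = ω²·d²x/dθ².
d²x/dθ² = −r cosθ − r²(cos2θ)/√u − r⁴ sin²2θ/(4u^{3/2}),  u = L² − r² sin²θ = 0.0165053 m².
Substituting r = 0.0501 m, L = 0.1319 m, θ = 143.4°: d²x/dθ² = +0.033894 m.
a = ω²·d²x/dθ² = (174.8)²·(+0.033894) = +1035.3 m/s²;  |a| = 1035.3 m/s².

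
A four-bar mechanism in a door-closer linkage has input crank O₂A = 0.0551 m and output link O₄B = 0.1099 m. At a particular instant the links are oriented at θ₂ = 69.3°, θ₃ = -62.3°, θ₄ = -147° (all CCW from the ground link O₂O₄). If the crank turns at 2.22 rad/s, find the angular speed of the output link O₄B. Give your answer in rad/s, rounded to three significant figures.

ω₂ = 2.22 rad/s
Differentiating the loop-closure r₂e^{iθ₂}+r₃e^{iθ₃}=r₁+r₄e^{iθ₄} gives r₂ω₂e^{iθ₂}+r₃ω₃e^{iθ₃}=r₄ω₄e^{iθ₄}.
Eliminating the other unknown: ω₄ = r₂ω₂ sin(θ₂−θ₃) / [r₄ sin(θ₄−θ₃)].
Numerator sine = +0.74780; denominator sine = -0.99572.
Result = 0.0551·2.22·(+0.74780) / (0.1099·(-0.99572)) = -0.8359 rad/s; magnitude 0.8359 rad/s.

0.836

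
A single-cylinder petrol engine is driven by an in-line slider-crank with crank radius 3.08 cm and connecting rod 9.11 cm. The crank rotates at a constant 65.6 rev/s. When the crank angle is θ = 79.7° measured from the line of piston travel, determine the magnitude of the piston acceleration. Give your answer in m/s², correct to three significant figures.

ω = 2π·65.6 = 412.2 rad/s
x(θ) = r cosθ + √(L² − r² sin²θ); with ω constant, a = ω²·d²x/dθ².
d²x/dθ² = −r cosθ − r²(cos2θ)/√u − r⁴ sin²2θ/(4u^{3/2}),  u = L² − r² sin²θ = 0.0073809 m².
Substituting r = 0.0308 m, L = 0.0911 m, θ = 79.7°: d²x/dθ² = +0.0047849 m.
a = ω²·d²x/dθ² = (412.2)²·(+0.0047849) = +812.91 m/s²;  |a| = 812.91 m/s².

813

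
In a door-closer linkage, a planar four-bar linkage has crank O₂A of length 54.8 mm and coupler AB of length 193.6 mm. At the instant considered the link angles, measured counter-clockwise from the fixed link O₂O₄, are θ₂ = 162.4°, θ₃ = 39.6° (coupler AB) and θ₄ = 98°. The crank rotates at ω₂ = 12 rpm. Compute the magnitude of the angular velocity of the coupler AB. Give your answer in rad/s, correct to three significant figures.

ω₂ = 1.257 rad/s (from 12 rpm).
Differentiating the loop-closure r₂e^{iθ₂}+r₃e^{iθ₃}=r₁+r₄e^{iθ₄} gives r₂ω₂e^{iθ₂}+r₃ω₃e^{iθ₃}=r₄ω₄e^{iθ₄}.
Eliminating the other unknown: ω₃ = r₂ω₂ sin(θ₄−θ₂) / [r₃ sin(θ₃−θ₄)].
Numerator sine = -0.90183; denominator sine = -0.85173.
Result = 0.0548·1.257·(-0.90183) / (0.1936·(-0.85173)) = +0.37663 rad/s; magnitude 0.37663 rad/s.

0.377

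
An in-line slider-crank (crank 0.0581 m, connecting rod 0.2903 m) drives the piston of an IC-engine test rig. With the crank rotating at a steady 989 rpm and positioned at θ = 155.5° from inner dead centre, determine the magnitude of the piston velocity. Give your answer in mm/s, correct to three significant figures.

2040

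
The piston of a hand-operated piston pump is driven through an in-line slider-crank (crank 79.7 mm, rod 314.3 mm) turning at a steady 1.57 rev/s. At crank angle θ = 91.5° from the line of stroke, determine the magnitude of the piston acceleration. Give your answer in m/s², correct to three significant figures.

2.23

ω = 2π·1.57 = 9.865 rad/s
x(θ) = r cosθ + √(L² − r² sin²θ); with ω constant, a = ω²·d²x/dθ².
d²x/dθ² = −r cosθ − r²(cos2θ)/√u − r⁴ sin²2θ/(4u^{3/2}),  u = L² − r² sin²θ = 0.0924368 m².
Substituting r = 0.0797 m, L = 0.3143 m, θ = 91.5°: d²x/dθ² = +0.022949 m.
a = ω²·d²x/dθ² = (9.865)²·(+0.022949) = +2.2332 m/s²;  |a| = 2.2332 m/s².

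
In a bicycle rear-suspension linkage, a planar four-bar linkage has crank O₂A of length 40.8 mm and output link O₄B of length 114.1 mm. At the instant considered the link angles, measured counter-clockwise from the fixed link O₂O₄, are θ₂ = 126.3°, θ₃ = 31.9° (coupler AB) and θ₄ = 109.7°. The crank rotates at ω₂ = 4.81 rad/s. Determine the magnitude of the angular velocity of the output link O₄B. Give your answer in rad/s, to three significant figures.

1.75

ω₂ = 4.81 rad/s
Differentiating the loop-closure r₂e^{iθ₂}+r₃e^{iθ₃}=r₁+r₄e^{iθ₄} gives r₂ω₂e^{iθ₂}+r₃ω₃e^{iθ₃}=r₄ω₄e^{iθ₄}.
Eliminating the other unknown: ω₄ = r₂ω₂ sin(θ₂−θ₃) / [r₄ sin(θ₄−θ₃)].
Numerator sine = +0.99705; denominator sine = +0.97742.
Result = 0.0408·4.81·(+0.99705) / (0.1141·(+0.97742)) = +1.7545 rad/s; magnitude 1.7545 rad/s.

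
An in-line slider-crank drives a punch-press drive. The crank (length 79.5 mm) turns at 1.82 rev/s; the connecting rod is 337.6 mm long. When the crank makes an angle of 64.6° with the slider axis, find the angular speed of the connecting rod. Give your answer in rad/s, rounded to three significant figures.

1.18

ω = 11.44 rad/s (converted from 1.82 rev/s).
The rod makes angle φ with the slider axis where L sinφ = r sinθ; differentiating, L cosφ·φ̇ = r ω cosθ.
L cosφ = √(L² − r² sin²θ) = 0.32987 m.
|ω_rod| = r ω |cosθ| / √(L² − r² sin²θ) = 0.0795·11.44·0.42894/0.32987 = 1.1821 rad/s.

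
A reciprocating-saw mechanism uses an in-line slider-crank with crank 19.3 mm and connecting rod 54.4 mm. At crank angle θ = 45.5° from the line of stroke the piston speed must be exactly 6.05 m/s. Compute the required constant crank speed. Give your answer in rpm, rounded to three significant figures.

For an in-line slider-crank, |v_piston| = rω|sinθ|·[1 + r cosθ/√(L² − r² sin²θ)].
With r = 0.0193 m, L = 0.0544 m, θ = 45.5°: the bracketed kinematic factor |dx/dθ| = 0.017304 m.
ω = v/|dx/dθ| = 6.05/0.017304 = 349.63 rad/s.
N = 60ω/(2π) = 3338.7 rpm.

3340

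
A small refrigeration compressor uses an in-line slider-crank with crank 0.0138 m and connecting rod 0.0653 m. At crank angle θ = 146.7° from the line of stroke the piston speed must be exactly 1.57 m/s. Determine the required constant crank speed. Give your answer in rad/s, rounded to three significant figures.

For an in-line slider-crank, |v_piston| = rω|sinθ|·[1 + r cosθ/√(L² − r² sin²θ)].
With r = 0.0138 m, L = 0.0653 m, θ = 146.7°: the bracketed kinematic factor |dx/dθ| = 0.0062292 m.
ω = v/|dx/dθ| = 1.57/0.0062292 = 252.04 rad/s.

252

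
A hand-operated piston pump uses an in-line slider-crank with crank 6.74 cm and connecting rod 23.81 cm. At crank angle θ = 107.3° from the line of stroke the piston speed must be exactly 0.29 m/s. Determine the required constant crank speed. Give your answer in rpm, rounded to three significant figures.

47.2

For an in-line slider-crank, |v_piston| = rω|sinθ|·[1 + r cosθ/√(L² − r² sin²θ)].
With r = 0.0674 m, L = 0.2381 m, θ = 107.3°: the bracketed kinematic factor |dx/dθ| = 0.058724 m.
ω = v/|dx/dθ| = 0.29/0.058724 = 4.9383 rad/s.
N = 60ω/(2π) = 47.157 rpm.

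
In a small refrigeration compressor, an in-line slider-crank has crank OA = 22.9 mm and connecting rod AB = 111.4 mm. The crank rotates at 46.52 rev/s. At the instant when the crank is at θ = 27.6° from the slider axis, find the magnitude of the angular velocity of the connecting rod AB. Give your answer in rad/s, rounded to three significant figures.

ω = 292.3 rad/s (converted from 46.52 rev/s).
The rod makes angle φ with the slider axis where L sinφ = r sinθ; differentiating, L cosφ·φ̇ = r ω cosθ.
L cosφ = √(L² − r² sin²θ) = 0.11089 m.
|ω_rod| = r ω |cosθ| / √(L² − r² sin²θ) = 0.0229·292.3·0.88620/0.11089 = 53.491 rad/s.

53.5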